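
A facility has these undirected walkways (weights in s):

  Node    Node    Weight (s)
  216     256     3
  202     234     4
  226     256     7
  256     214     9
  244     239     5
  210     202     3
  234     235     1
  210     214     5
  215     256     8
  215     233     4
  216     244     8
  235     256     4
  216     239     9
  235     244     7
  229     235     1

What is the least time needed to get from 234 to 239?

Settle nodes by increasing distance from 234:
234: 0
235: 1  (via 234)
229: 2  (via 235)
202: 4  (via 234)
256: 5  (via 235)
210: 7  (via 202)
216: 8  (via 256)
244: 8  (via 235)
214: 12  (via 210)
226: 12  (via 256)
239: 13  (via 244)
Shortest route: 234 → 235 → 244 → 239 = 13 s.

13 s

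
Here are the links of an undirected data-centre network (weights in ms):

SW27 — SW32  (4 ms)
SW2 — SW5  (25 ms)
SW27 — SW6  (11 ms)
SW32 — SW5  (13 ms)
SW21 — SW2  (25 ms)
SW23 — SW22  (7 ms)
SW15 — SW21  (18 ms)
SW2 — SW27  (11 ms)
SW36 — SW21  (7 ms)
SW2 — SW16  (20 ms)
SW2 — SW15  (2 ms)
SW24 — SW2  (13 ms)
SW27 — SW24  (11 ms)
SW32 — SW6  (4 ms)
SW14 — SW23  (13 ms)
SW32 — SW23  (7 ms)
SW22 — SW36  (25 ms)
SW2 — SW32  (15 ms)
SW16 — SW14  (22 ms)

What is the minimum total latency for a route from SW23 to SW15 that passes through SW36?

57 ms

Shortest SW23→SW36: SW23 → SW22 → SW36 = 32
Shortest SW36→SW15: SW36 → SW21 → SW15 = 25
Total via SW36: 32 + 25 = 57 ms.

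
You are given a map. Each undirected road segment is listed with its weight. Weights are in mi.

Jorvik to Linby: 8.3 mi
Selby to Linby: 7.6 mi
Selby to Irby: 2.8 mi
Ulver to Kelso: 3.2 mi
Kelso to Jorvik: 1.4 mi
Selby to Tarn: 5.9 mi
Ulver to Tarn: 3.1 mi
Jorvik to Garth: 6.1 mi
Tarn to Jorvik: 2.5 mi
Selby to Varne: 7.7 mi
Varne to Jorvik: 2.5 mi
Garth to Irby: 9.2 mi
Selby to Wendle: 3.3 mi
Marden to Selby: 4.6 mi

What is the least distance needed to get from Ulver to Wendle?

Enumerating some paths:
Ulver - Kelso - Jorvik - Tarn - Selby - Wendle: 3.2+1.4+2.5+5.9+3.3 = 16.3
Ulver - Tarn - Selby - Wendle: 3.1+5.9+3.3 = 12.3
Ulver - Tarn - Jorvik - Varne - Selby - Wendle: 3.1+2.5+2.5+7.7+3.3 = 19.1
Ulver - Kelso - Jorvik - Varne - Selby - Wendle: 3.2+1.4+2.5+7.7+3.3 = 18.1
Cheapest is Ulver - Tarn - Selby - Wendle at 12.3 mi.

12.3 mi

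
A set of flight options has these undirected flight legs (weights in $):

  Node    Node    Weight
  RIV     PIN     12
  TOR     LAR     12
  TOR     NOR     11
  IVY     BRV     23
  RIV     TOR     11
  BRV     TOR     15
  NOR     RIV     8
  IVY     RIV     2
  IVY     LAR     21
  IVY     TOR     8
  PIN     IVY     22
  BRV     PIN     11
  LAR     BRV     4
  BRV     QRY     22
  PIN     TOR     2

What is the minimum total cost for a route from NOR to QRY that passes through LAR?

$49

Best NOR to LAR: NOR → TOR → LAR costing 23
Shortest LAR→QRY: LAR → BRV → QRY = 26
Total via LAR: 23 + 26 = $49.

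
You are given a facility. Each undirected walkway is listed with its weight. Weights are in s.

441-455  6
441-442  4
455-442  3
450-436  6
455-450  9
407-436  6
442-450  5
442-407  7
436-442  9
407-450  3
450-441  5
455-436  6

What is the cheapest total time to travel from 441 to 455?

Enumerating some paths:
441–455: 6 = 6
441–442–455: 4+3 = 7
Cheapest is 441–455 at 6 s.

6 s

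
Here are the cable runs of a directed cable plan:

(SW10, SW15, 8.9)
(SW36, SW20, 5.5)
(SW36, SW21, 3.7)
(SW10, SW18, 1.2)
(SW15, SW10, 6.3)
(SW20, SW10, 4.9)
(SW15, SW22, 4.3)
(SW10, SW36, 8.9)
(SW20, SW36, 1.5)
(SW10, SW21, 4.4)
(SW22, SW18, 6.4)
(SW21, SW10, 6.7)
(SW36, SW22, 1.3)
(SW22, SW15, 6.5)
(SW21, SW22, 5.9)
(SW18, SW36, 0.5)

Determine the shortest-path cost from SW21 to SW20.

13.9

Settle nodes by increasing distance from SW21:
SW21: 0
SW22: 5.9  (via SW21)
SW10: 6.7  (via SW21)
SW18: 7.9  (via SW10)
SW36: 8.4  (via SW18)
SW15: 12.4  (via SW22)
SW20: 13.9  (via SW36)
Shortest route: SW21 → SW10 → SW18 → SW36 → SW20 = 13.9.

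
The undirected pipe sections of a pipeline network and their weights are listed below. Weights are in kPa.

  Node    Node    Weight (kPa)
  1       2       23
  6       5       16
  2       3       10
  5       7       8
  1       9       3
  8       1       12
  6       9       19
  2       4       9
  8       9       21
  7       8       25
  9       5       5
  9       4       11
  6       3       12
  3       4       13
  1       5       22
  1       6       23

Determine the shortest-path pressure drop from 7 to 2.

Shortest distances from 7:
7: 0
5: 8  (via 7)
9: 13  (via 5)
1: 16  (via 9)
4: 24  (via 9)
6: 24  (via 5)
8: 25  (via 7)
2: 33  (via 4)
Shortest route: 7 → 5 → 9 → 4 → 2 = 33 kPa.

33 kPa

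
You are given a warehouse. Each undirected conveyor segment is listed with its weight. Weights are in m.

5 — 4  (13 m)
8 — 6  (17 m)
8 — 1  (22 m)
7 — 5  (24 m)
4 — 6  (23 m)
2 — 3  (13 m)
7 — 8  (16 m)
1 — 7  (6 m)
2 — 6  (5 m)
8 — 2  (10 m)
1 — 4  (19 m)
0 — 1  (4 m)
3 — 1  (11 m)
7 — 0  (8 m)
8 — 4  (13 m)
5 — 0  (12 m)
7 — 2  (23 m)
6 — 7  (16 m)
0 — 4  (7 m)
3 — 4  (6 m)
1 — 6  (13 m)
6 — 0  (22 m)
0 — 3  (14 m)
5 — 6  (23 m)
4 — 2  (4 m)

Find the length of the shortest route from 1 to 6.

Running Dijkstra from 1:
1: 0
0: 4  (via 1)
7: 6  (via 1)
3: 11  (via 1)
4: 11  (via 0)
6: 13  (via 1)
Shortest route: 1–6 = 13 m.

13 m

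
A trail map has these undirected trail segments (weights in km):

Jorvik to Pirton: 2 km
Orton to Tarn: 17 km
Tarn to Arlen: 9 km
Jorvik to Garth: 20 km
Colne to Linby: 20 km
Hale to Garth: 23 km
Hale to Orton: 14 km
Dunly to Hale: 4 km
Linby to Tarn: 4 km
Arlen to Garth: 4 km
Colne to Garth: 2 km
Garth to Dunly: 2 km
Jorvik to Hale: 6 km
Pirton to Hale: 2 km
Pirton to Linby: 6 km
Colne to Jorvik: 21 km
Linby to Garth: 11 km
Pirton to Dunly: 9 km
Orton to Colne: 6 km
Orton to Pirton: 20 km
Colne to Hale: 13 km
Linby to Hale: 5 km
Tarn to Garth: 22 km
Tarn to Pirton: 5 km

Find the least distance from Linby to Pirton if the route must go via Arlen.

Shortest Linby→Arlen: Linby–Tarn–Arlen = 13
Best Arlen to Pirton: Arlen–Garth–Dunly–Hale–Pirton costing 12
Total via Arlen: 13 + 12 = 25 km.

25 km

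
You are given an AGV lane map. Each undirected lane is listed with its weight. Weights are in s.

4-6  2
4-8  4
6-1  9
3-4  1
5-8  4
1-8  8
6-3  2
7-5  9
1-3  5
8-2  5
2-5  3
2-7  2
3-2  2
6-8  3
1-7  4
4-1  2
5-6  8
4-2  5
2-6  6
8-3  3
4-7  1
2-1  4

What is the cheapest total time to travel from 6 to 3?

2 s

Running Dijkstra from 6:
6: 0
3: 2  (via 6)
Shortest route: 6 → 3 = 2 s.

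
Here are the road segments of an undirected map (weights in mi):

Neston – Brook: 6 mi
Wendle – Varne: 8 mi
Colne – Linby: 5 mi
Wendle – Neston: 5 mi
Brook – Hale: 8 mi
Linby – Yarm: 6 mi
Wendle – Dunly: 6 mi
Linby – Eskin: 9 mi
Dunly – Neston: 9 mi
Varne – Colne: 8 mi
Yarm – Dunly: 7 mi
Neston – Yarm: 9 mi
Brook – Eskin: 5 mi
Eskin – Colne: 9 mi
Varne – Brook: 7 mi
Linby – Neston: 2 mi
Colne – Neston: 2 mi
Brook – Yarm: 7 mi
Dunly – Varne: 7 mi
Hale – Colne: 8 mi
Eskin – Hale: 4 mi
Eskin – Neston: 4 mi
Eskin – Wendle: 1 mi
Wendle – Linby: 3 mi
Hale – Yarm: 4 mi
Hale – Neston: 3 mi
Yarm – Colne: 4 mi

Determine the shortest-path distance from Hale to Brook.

Running Dijkstra from Hale:
Hale: 0
Neston: 3  (via Hale)
Eskin: 4  (via Hale)
Yarm: 4  (via Hale)
Colne: 5  (via Neston)
Linby: 5  (via Neston)
Wendle: 5  (via Eskin)
Brook: 8  (via Hale)
Shortest route: Hale → Brook = 8 mi.

8 mi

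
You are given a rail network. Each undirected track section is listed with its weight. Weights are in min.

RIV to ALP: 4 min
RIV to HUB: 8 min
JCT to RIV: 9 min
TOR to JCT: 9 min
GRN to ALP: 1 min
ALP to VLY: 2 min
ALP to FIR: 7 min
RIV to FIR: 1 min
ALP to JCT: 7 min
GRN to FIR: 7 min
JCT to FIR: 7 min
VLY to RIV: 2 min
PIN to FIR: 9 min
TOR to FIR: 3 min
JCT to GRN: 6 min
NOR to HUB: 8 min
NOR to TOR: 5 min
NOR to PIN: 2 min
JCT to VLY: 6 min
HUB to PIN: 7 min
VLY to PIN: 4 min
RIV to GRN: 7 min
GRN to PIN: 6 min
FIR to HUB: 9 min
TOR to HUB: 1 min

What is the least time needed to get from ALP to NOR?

8 min

Settle nodes by increasing distance from ALP:
ALP: 0
GRN: 1  (via ALP)
VLY: 2  (via ALP)
RIV: 4  (via ALP)
FIR: 5  (via RIV)
PIN: 6  (via VLY)
JCT: 7  (via ALP)
NOR: 8  (via PIN)
Shortest route: ALP → VLY → PIN → NOR = 8 min.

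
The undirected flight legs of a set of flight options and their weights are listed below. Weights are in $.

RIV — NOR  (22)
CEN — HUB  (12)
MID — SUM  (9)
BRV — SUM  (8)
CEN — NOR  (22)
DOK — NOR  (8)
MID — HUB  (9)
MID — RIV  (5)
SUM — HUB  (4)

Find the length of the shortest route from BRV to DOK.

$52

Running Dijkstra from BRV:
BRV: 0
SUM: 8  (via BRV)
HUB: 12  (via SUM)
MID: 17  (via SUM)
RIV: 22  (via MID)
CEN: 24  (via HUB)
NOR: 44  (via RIV)
DOK: 52  (via NOR)
Shortest route: BRV → SUM → MID → RIV → NOR → DOK = $52.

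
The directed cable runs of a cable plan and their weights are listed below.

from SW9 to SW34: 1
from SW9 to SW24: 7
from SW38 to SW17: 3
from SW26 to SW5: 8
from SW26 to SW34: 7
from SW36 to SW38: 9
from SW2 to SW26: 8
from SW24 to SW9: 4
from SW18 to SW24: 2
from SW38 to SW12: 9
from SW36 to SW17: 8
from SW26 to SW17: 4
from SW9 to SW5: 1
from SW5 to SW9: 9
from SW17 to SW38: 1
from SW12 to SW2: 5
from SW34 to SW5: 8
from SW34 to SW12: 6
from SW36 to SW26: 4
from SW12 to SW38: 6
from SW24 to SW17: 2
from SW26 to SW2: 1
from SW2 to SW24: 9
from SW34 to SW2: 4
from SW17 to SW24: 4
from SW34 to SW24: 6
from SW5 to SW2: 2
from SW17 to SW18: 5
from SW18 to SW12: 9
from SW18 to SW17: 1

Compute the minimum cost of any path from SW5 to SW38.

Shortest distances from SW5:
SW5: 0
SW2: 2  (via SW5)
SW9: 9  (via SW5)
SW34: 10  (via SW9)
SW26: 10  (via SW2)
SW24: 11  (via SW2)
SW17: 13  (via SW24)
SW38: 14  (via SW17)
Shortest route: SW5 → SW2 → SW24 → SW17 → SW38 = 14.

14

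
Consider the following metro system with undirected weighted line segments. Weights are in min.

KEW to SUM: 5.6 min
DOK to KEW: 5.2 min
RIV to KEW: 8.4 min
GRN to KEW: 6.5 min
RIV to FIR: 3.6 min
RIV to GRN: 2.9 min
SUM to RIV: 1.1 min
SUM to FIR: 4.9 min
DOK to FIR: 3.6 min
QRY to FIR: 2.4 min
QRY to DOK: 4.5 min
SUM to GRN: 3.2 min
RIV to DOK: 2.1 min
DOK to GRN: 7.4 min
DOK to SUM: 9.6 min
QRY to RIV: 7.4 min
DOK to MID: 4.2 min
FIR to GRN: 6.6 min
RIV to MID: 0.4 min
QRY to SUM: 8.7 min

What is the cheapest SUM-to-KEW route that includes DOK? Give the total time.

8.4 min

Best SUM to DOK: SUM → RIV → DOK costing 3.2
Shortest DOK→KEW: DOK → KEW = 5.2
Total via DOK: 3.2 + 5.2 = 8.4 min.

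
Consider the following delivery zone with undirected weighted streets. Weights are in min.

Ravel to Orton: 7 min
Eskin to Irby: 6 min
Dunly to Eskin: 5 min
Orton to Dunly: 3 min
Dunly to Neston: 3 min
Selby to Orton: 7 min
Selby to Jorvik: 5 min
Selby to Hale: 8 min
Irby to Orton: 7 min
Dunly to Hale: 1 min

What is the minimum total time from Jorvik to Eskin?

19 min

Running Dijkstra from Jorvik:
Jorvik: 0
Selby: 5  (via Jorvik)
Orton: 12  (via Selby)
Hale: 13  (via Selby)
Dunly: 14  (via Hale)
Neston: 17  (via Dunly)
Irby: 19  (via Orton)
Eskin: 19  (via Dunly)
Shortest route: Jorvik–Selby–Hale–Dunly–Eskin = 19 min.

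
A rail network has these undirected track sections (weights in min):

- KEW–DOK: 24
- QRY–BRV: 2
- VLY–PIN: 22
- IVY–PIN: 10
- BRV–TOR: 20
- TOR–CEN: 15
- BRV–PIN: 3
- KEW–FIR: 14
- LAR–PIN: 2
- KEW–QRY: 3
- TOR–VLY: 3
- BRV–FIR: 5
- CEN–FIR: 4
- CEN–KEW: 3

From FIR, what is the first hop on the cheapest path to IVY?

BRV

Compare a few routes:
FIR - CEN - KEW - QRY - BRV - PIN - IVY: 4+3+3+2+3+10 = 25
FIR - BRV - PIN - IVY: 5+3+10 = 18
FIR - KEW - QRY - BRV - PIN - IVY: 14+3+2+3+10 = 32
Cheapest is FIR - BRV - PIN - IVY at 18 min.
So from FIR the first move is to BRV.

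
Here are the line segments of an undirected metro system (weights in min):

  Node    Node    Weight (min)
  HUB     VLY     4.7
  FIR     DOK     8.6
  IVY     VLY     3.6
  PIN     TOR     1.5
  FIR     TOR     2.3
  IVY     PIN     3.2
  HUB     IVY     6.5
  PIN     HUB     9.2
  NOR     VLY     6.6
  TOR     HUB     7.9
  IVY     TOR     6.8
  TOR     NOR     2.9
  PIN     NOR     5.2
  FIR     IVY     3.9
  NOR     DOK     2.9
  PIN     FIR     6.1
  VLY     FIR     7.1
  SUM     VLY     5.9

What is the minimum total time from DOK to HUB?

13.7 min

Running Dijkstra from DOK:
DOK: 0
NOR: 2.9  (via DOK)
TOR: 5.8  (via NOR)
PIN: 7.3  (via TOR)
FIR: 8.1  (via TOR)
VLY: 9.5  (via NOR)
IVY: 10.5  (via PIN)
HUB: 13.7  (via TOR)
Shortest route: DOK–NOR–TOR–HUB = 13.7 min.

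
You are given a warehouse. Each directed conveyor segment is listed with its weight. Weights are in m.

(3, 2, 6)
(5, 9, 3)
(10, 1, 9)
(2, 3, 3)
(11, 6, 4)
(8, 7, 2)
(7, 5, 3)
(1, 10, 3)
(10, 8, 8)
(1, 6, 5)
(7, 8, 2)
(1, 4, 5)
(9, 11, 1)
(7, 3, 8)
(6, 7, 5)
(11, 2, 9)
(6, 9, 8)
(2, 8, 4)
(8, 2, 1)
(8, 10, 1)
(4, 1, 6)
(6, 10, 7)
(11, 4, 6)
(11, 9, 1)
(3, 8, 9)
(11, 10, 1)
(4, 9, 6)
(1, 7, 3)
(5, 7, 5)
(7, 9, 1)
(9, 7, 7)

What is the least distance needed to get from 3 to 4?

Enumerating some paths:
3 - 8 - 7 - 5 - 9 - 11 - 4: 9+2+3+3+1+6 = 24
3 - 2 - 8 - 7 - 9 - 11 - 4: 6+4+2+1+1+6 = 20
3 - 8 - 7 - 9 - 11 - 4: 9+2+1+1+6 = 19
3 - 8 - 10 - 1 - 4: 9+1+9+5 = 24
The minimum is 19 m via 3 - 8 - 7 - 9 - 11 - 4.

19 m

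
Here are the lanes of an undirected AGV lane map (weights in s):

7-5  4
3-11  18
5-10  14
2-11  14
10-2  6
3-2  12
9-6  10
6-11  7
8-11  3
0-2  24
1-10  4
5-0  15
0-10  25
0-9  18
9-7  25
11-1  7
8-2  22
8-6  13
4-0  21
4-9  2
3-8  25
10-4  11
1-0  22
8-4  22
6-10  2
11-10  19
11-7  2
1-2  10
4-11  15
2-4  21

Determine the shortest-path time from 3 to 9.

Candidate routes:
3 - 2 - 10 - 6 - 9: 12+6+2+10 = 30
3 - 2 - 10 - 4 - 9: 12+6+11+2 = 31
The minimum is 30 s via 3 - 2 - 10 - 6 - 9.

30 s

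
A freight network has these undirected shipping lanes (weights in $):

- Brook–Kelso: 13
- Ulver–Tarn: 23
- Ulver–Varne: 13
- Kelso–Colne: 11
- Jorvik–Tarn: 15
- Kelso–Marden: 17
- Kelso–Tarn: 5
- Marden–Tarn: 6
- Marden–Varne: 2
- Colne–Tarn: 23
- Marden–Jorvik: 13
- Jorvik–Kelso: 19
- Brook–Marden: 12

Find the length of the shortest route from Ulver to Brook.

$27

Running Dijkstra from Ulver:
Ulver: 0
Varne: 13  (via Ulver)
Marden: 15  (via Varne)
Tarn: 21  (via Marden)
Kelso: 26  (via Tarn)
Brook: 27  (via Marden)
Shortest route: Ulver → Varne → Marden → Brook = $27.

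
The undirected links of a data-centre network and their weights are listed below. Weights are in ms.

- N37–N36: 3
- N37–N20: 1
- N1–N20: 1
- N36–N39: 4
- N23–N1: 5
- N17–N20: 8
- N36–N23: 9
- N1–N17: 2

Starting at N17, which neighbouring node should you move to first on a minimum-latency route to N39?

N1

Enumerating some paths:
N17 → N1 → N23 → N36 → N39: 2+5+9+4 = 20
N17 → N20 → N37 → N36 → N39: 8+1+3+4 = 16
N17 → N1 → N20 → N37 → N36 → N39: 2+1+1+3+4 = 11
The minimum is 11 ms via N17 → N1 → N20 → N37 → N36 → N39.
So from N17 the first move is to N1.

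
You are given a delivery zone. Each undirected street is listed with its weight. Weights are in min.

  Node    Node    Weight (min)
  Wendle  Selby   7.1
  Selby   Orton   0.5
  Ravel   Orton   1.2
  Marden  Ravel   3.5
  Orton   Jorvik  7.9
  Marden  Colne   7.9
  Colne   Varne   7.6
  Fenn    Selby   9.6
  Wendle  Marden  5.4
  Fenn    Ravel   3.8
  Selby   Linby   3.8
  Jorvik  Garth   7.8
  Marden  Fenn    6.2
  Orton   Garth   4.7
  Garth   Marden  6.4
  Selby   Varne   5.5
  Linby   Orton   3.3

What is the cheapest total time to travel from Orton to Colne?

Settle nodes by increasing distance from Orton:
Orton: 0
Selby: 0.5  (via Orton)
Ravel: 1.2  (via Orton)
Linby: 3.3  (via Orton)
Garth: 4.7  (via Orton)
Marden: 4.7  (via Ravel)
Fenn: 5  (via Ravel)
Varne: 6  (via Selby)
Wendle: 7.6  (via Selby)
Jorvik: 7.9  (via Orton)
Colne: 12.6  (via Marden)
Shortest route: Orton → Ravel → Marden → Colne = 12.6 min.

12.6 min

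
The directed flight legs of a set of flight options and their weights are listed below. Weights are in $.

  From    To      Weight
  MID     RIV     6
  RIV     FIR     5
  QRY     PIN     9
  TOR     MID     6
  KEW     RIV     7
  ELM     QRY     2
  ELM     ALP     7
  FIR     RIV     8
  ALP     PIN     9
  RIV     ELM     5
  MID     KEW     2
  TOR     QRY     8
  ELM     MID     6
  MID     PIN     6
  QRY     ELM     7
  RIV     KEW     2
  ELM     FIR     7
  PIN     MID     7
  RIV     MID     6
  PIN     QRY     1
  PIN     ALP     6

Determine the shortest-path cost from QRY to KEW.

$15

Candidate routes:
QRY - PIN - MID - KEW: 9+7+2 = 18
QRY - ELM - MID - KEW: 7+6+2 = 15
QRY - ELM - MID - RIV - KEW: 7+6+6+2 = 21
Cheapest is QRY - ELM - MID - KEW at $15.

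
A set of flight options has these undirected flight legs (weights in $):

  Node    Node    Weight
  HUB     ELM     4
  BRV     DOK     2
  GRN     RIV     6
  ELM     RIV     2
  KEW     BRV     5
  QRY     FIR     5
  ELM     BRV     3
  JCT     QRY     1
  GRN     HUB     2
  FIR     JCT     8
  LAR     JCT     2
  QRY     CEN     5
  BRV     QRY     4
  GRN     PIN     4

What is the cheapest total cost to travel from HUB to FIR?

Candidate routes:
HUB - ELM - BRV - QRY - JCT - FIR: 4+3+4+1+8 = 20
HUB - ELM - BRV - QRY - FIR: 4+3+4+5 = 16
Cheapest is HUB - ELM - BRV - QRY - FIR at $16.

$16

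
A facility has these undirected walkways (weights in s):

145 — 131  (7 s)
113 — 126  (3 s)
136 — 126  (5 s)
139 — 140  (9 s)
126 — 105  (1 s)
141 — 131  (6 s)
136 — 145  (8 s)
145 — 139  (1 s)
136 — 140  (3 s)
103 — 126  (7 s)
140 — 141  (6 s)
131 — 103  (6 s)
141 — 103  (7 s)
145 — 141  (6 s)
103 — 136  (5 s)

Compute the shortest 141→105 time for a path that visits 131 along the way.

Best 141 to 131: 141–131 costing 6
Best 131 to 105: 131–103–126–105 costing 14
Total via 131: 6 + 14 = 20 s.

20 s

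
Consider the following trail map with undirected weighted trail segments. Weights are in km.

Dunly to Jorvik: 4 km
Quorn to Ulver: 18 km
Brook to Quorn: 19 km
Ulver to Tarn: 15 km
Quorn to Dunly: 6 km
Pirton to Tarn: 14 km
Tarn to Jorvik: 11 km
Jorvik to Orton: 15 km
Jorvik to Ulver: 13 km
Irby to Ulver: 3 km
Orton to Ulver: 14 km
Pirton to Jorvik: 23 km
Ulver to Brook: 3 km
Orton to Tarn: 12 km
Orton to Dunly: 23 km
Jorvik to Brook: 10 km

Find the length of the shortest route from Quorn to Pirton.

33 km

Enumerating some paths:
Quorn → Ulver → Tarn → Pirton: 18+15+14 = 47
Quorn → Dunly → Jorvik → Tarn → Pirton: 6+4+11+14 = 35
Quorn → Dunly → Jorvik → Pirton: 6+4+23 = 33
The minimum is 33 km via Quorn → Dunly → Jorvik → Pirton.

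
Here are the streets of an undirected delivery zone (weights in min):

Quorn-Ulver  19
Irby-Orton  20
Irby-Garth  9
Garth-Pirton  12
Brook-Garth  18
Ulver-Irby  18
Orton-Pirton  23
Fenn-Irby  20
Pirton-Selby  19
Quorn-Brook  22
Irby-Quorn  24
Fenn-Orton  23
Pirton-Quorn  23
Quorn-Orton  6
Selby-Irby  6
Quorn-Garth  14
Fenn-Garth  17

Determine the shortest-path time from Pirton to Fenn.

Enumerating some paths:
Pirton → Garth → Fenn: 12+17 = 29
Pirton → Selby → Irby → Fenn: 19+6+20 = 45
Pirton → Orton → Fenn: 23+23 = 46
Pirton → Garth → Irby → Fenn: 12+9+20 = 41
The minimum is 29 min via Pirton → Garth → Fenn.

29 min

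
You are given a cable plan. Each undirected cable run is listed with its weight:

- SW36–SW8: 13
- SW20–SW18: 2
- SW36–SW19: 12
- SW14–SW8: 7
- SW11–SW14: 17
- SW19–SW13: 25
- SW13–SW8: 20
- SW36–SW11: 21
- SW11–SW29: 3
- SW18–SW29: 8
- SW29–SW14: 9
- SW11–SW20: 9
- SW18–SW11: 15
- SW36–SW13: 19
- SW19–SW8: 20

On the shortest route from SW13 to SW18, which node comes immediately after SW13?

SW8

Candidate routes:
SW13 - SW8 - SW14 - SW29 - SW18: 20+7+9+8 = 44
SW13 - SW8 - SW14 - SW29 - SW11 - SW20 - SW18: 20+7+9+3+9+2 = 50
The minimum is 44 via SW13 - SW8 - SW14 - SW29 - SW18.
So from SW13 the first move is to SW8.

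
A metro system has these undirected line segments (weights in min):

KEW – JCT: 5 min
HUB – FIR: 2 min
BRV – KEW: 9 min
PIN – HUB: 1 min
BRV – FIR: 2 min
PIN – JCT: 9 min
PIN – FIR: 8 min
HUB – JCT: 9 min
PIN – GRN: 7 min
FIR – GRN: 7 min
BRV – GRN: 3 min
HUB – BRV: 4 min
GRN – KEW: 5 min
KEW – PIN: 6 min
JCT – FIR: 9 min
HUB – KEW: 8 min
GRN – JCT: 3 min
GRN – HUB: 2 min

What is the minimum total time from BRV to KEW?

Settle nodes by increasing distance from BRV:
BRV: 0
FIR: 2  (via BRV)
GRN: 3  (via BRV)
HUB: 4  (via BRV)
PIN: 5  (via HUB)
JCT: 6  (via GRN)
KEW: 8  (via GRN)
Shortest route: BRV–GRN–KEW = 8 min.

8 min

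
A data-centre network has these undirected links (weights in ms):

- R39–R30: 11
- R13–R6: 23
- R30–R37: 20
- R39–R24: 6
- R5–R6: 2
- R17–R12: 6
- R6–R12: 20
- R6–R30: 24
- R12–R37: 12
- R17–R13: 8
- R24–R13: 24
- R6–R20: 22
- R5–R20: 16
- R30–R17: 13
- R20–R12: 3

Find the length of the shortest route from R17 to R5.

Settle nodes by increasing distance from R17:
R17: 0
R12: 6  (via R17)
R13: 8  (via R17)
R20: 9  (via R12)
R30: 13  (via R17)
R37: 18  (via R12)
R39: 24  (via R30)
R5: 25  (via R20)
Shortest route: R17 → R12 → R20 → R5 = 25 ms.

25 ms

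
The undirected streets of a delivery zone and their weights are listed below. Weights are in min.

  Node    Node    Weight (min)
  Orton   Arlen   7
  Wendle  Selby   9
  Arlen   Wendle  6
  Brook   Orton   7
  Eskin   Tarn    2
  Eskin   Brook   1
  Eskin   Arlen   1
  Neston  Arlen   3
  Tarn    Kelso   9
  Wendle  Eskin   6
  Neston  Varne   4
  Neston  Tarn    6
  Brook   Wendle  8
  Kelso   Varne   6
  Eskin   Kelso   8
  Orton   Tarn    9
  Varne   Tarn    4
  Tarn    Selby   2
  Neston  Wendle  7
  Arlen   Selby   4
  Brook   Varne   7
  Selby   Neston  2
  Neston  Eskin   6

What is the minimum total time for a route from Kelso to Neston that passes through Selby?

13 min

Best Kelso to Selby: Kelso → Tarn → Selby costing 11
Shortest Selby→Neston: Selby → Neston = 2
Total via Selby: 11 + 2 = 13 min.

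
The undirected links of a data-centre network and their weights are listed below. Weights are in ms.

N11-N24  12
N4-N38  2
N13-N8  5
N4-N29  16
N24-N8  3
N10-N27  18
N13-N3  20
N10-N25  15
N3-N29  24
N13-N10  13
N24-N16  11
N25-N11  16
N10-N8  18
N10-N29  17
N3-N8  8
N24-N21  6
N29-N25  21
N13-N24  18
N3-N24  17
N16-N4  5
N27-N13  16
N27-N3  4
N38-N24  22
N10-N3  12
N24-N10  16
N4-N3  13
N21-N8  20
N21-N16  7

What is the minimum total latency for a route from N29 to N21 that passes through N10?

39 ms

Shortest N29→N10: N29 → N10 = 17
Best N10 to N21: N10 → N24 → N21 costing 22
Total via N10: 17 + 22 = 39 ms.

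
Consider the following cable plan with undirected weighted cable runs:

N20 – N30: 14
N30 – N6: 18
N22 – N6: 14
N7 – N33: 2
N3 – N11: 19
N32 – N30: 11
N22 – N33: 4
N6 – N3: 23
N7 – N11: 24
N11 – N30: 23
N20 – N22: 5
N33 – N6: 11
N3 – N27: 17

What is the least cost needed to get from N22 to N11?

Enumerating some paths:
N22 → N33 → N7 → N11: 4+2+24 = 30
N22 → N20 → N30 → N11: 5+14+23 = 42
The minimum is 30 via N22 → N33 → N7 → N11.

30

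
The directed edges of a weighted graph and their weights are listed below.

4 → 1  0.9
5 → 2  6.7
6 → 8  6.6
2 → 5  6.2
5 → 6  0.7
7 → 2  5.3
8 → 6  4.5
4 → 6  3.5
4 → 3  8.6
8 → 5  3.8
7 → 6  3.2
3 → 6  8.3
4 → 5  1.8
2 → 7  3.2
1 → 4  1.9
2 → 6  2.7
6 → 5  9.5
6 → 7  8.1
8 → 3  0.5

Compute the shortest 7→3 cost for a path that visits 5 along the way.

Best 7 to 5: 7–2–5 costing 11.5
Best 5 to 3: 5–6–8–3 costing 7.8
Total via 5: 11.5 + 7.8 = 19.3.

19.3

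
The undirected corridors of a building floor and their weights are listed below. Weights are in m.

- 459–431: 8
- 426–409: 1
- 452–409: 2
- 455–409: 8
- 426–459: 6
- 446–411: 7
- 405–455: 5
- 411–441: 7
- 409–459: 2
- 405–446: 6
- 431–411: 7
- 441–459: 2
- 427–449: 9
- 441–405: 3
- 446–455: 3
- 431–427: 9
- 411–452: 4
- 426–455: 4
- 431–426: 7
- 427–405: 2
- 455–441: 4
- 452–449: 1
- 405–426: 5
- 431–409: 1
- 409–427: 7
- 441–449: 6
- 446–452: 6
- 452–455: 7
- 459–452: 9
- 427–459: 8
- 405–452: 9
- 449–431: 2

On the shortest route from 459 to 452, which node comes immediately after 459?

Enumerating some paths:
459–409–452: 2+2 = 4
459–409–431–449–452: 2+1+2+1 = 6
The minimum is 4 m via 459–409–452.
So from 459 the first move is to 409.

409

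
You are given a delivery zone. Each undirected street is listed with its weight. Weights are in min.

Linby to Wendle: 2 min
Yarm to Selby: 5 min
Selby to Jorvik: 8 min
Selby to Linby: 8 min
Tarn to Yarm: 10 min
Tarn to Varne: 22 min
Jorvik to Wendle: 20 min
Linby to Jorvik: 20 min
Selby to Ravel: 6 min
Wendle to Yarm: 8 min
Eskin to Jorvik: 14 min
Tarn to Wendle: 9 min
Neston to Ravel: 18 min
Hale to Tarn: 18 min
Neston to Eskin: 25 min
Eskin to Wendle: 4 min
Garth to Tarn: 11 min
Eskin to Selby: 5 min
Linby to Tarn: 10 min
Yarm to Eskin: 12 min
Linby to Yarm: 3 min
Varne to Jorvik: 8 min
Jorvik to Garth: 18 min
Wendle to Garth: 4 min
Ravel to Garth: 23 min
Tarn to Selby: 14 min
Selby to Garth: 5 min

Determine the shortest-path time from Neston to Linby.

31 min

Settle nodes by increasing distance from Neston:
Neston: 0
Ravel: 18  (via Neston)
Selby: 24  (via Ravel)
Eskin: 25  (via Neston)
Garth: 29  (via Selby)
Yarm: 29  (via Selby)
Wendle: 29  (via Eskin)
Linby: 31  (via Wendle)
Shortest route: Neston → Eskin → Wendle → Linby = 31 min.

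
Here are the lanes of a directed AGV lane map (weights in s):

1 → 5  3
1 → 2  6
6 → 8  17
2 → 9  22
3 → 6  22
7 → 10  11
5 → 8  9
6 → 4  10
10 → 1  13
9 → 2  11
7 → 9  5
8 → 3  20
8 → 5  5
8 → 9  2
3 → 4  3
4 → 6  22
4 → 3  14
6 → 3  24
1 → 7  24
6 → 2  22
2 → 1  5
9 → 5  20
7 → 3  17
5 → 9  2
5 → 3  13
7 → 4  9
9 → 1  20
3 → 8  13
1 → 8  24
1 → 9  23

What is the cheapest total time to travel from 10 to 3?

Compare a few routes:
10 - 1 - 8 - 5 - 3: 13+24+5+13 = 55
10 - 1 - 5 - 3: 13+3+13 = 29
10 - 1 - 7 - 3: 13+24+17 = 54
10 - 1 - 5 - 8 - 3: 13+3+9+20 = 45
Cheapest is 10 - 1 - 5 - 3 at 29 s.

29 s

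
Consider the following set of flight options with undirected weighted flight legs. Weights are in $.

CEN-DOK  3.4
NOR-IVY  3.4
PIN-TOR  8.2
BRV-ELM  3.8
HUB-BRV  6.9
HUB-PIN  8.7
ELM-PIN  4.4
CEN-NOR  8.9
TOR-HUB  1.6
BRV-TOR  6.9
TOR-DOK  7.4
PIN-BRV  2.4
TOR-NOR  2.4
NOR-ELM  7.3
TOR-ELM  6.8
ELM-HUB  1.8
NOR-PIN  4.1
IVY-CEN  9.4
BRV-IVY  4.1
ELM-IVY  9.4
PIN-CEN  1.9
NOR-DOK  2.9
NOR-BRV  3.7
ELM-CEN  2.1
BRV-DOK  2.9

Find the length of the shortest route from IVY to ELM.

Enumerating some paths:
IVY → BRV → ELM: 4.1+3.8 = 7.9
IVY → NOR → TOR → HUB → ELM: 3.4+2.4+1.6+1.8 = 9.2
The minimum is $7.9 via IVY → BRV → ELM.

$7.9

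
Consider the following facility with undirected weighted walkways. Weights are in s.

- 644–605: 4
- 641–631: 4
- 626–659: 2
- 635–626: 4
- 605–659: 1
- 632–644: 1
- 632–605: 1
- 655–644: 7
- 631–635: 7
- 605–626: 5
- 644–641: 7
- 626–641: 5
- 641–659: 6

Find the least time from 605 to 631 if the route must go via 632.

13 s

Best 605 to 632: 605 → 632 costing 1
Shortest 632→631: 632 → 644 → 641 → 631 = 12
Total via 632: 1 + 12 = 13 s.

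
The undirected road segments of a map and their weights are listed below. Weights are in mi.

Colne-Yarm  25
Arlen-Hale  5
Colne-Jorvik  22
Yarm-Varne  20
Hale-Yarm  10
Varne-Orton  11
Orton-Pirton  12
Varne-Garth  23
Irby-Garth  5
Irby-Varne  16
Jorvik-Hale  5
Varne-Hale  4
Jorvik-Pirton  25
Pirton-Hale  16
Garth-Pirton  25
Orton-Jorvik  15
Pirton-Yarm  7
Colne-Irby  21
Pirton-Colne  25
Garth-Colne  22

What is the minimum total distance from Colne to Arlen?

32 mi

Settle nodes by increasing distance from Colne:
Colne: 0
Irby: 21  (via Colne)
Garth: 22  (via Colne)
Jorvik: 22  (via Colne)
Pirton: 25  (via Colne)
Yarm: 25  (via Colne)
Hale: 27  (via Jorvik)
Varne: 31  (via Hale)
Arlen: 32  (via Hale)
Shortest route: Colne → Jorvik → Hale → Arlen = 32 mi.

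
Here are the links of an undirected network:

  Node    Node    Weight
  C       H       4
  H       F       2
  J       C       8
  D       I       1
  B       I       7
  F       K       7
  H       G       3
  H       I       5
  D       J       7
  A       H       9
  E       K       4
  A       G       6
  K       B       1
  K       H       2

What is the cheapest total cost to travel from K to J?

14

Shortest distances from K:
K: 0
B: 1  (via K)
H: 2  (via K)
E: 4  (via K)
F: 4  (via H)
G: 5  (via H)
C: 6  (via H)
I: 7  (via H)
D: 8  (via I)
A: 11  (via H)
J: 14  (via C)
Shortest route: K → H → C → J = 14.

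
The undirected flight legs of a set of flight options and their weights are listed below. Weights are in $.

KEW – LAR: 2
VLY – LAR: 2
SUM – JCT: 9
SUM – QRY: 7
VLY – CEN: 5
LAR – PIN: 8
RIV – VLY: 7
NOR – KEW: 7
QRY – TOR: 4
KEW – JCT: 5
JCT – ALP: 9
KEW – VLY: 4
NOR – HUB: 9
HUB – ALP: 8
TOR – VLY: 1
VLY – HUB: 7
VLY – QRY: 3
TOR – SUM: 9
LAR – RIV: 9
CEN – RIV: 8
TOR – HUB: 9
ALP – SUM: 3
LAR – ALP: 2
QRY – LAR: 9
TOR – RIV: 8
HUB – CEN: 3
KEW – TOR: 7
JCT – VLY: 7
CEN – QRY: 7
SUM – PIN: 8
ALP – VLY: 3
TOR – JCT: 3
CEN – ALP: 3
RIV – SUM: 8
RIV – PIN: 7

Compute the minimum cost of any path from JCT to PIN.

$14

Compare a few routes:
JCT → TOR → VLY → LAR → PIN: 3+1+2+8 = 14
JCT → KEW → LAR → PIN: 5+2+8 = 15
The minimum is $14 via JCT → TOR → VLY → LAR → PIN.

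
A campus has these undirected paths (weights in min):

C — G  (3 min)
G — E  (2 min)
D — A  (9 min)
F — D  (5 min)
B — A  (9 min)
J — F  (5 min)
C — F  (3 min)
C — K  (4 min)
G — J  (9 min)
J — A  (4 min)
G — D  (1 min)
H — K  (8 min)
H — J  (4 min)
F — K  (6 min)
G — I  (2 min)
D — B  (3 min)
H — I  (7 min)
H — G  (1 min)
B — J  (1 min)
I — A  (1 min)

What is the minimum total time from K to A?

10 min

Compare a few routes:
K → C → G → I → A: 4+3+2+1 = 10
K → H → G → I → A: 8+1+2+1 = 12
The minimum is 10 min via K → C → G → I → A.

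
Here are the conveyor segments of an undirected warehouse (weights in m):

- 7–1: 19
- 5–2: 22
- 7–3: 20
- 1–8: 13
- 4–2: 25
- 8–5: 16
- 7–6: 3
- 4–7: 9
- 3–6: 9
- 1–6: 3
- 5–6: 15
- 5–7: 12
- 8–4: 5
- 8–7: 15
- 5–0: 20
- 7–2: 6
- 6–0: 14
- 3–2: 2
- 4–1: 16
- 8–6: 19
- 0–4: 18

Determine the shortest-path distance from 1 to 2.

Enumerating some paths:
1–6–7–3–2: 3+3+20+2 = 28
1–6–7–2: 3+3+6 = 12
1–6–3–2: 3+9+2 = 14
1–7–2: 19+6 = 25
The minimum is 12 m via 1–6–7–2.

12 m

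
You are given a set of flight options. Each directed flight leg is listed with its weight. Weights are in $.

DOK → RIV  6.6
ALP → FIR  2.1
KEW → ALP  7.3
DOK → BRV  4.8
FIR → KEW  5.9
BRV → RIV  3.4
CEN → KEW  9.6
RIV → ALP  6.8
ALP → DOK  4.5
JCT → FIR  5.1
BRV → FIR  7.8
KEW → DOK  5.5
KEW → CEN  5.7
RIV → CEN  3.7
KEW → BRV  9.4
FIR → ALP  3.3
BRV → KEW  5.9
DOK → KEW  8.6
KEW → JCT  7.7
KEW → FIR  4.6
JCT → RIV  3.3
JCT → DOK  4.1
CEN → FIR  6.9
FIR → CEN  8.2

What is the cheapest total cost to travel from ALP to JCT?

$15.7

Candidate routes:
ALP–FIR–CEN–KEW–JCT: 2.1+8.2+9.6+7.7 = 27.6
ALP–FIR–KEW–JCT: 2.1+5.9+7.7 = 15.7
ALP–DOK–BRV–KEW–JCT: 4.5+4.8+5.9+7.7 = 22.9
ALP–DOK–KEW–JCT: 4.5+8.6+7.7 = 20.8
The minimum is $15.7 via ALP–FIR–KEW–JCT.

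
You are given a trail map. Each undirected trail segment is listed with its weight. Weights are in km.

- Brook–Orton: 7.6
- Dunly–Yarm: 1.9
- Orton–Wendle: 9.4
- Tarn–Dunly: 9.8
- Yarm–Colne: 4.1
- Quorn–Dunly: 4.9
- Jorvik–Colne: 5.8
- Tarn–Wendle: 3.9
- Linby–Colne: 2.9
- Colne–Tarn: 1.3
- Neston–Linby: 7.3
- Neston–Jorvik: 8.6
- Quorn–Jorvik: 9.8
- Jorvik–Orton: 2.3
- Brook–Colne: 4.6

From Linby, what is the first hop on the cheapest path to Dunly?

Colne

Candidate routes:
Linby - Colne - Yarm - Dunly: 2.9+4.1+1.9 = 8.9
Linby - Colne - Tarn - Dunly: 2.9+1.3+9.8 = 14
The minimum is 8.9 km via Linby - Colne - Yarm - Dunly.
So from Linby the first move is to Colne.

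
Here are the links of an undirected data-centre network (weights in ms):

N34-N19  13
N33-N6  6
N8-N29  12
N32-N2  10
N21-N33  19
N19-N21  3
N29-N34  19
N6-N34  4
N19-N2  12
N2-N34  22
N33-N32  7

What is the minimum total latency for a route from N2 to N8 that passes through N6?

58 ms

Best N2 to N6: N2 → N32 → N33 → N6 costing 23
Shortest N6→N8: N6 → N34 → N29 → N8 = 35
Total via N6: 23 + 35 = 58 ms.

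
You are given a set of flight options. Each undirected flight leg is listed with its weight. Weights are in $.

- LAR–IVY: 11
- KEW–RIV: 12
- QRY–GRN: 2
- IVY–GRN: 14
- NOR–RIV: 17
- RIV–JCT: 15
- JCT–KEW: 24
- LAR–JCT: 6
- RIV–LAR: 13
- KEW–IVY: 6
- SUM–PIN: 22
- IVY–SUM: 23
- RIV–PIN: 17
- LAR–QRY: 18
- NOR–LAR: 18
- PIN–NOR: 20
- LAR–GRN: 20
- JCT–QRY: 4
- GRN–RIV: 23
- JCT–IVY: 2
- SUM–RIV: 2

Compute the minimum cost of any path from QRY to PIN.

$36

Settle nodes by increasing distance from QRY:
QRY: 0
GRN: 2  (via QRY)
JCT: 4  (via QRY)
IVY: 6  (via JCT)
LAR: 10  (via JCT)
KEW: 12  (via IVY)
RIV: 19  (via JCT)
SUM: 21  (via RIV)
NOR: 28  (via LAR)
PIN: 36  (via RIV)
Shortest route: QRY → JCT → RIV → PIN = $36.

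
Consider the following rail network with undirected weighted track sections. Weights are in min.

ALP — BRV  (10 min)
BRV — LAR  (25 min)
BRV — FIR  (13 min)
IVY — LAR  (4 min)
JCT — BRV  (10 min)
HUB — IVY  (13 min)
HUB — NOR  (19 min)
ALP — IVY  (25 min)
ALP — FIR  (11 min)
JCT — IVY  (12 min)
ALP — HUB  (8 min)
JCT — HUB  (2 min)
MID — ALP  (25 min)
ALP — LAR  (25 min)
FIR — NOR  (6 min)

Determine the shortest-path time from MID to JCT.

Compare a few routes:
MID - ALP - BRV - JCT: 25+10+10 = 45
MID - ALP - HUB - JCT: 25+8+2 = 35
The minimum is 35 min via MID - ALP - HUB - JCT.

35 min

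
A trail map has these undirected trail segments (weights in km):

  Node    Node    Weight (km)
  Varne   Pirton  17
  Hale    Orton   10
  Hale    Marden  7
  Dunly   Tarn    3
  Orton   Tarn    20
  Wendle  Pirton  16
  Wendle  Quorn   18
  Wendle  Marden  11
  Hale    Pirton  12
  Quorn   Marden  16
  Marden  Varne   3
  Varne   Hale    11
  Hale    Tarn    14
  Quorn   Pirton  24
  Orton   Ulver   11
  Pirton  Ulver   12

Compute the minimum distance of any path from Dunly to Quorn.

40 km

Settle nodes by increasing distance from Dunly:
Dunly: 0
Tarn: 3  (via Dunly)
Hale: 17  (via Tarn)
Orton: 23  (via Tarn)
Marden: 24  (via Hale)
Varne: 27  (via Marden)
Pirton: 29  (via Hale)
Ulver: 34  (via Orton)
Wendle: 35  (via Marden)
Quorn: 40  (via Marden)
Shortest route: Dunly → Tarn → Hale → Marden → Quorn = 40 km.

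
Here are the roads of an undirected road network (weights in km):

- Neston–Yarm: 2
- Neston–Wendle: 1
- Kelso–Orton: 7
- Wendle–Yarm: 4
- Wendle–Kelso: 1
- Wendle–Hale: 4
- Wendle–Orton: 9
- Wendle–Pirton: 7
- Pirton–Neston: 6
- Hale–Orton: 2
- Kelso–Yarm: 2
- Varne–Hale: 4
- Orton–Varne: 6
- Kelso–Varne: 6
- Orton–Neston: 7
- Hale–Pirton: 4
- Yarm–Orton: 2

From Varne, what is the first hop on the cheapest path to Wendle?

Kelso

Compare a few routes:
Varne–Orton–Yarm–Neston–Wendle: 6+2+2+1 = 11
Varne–Orton–Yarm–Kelso–Wendle: 6+2+2+1 = 11
Varne–Hale–Wendle: 4+4 = 8
Varne–Kelso–Wendle: 6+1 = 7
The minimum is 7 km via Varne–Kelso–Wendle.
So from Varne the first move is to Kelso.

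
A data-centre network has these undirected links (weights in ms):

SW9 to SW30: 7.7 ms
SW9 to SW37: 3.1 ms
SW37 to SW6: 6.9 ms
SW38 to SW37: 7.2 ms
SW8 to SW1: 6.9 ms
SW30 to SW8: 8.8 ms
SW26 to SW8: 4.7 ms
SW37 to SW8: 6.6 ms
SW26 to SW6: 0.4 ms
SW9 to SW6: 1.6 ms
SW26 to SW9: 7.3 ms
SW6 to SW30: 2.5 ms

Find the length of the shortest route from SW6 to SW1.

Candidate routes:
SW6–SW26–SW8–SW1: 0.4+4.7+6.9 = 12
SW6–SW30–SW8–SW1: 2.5+8.8+6.9 = 18.2
The minimum is 12 ms via SW6–SW26–SW8–SW1.

12 ms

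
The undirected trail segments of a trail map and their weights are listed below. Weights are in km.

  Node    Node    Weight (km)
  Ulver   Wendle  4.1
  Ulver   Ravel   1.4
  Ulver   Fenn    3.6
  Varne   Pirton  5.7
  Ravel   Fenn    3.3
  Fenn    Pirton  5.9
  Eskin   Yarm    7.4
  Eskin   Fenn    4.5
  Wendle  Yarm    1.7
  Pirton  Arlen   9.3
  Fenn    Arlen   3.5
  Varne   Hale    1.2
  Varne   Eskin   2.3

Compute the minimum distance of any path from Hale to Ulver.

11.6 km

Running Dijkstra from Hale:
Hale: 0
Varne: 1.2  (via Hale)
Eskin: 3.5  (via Varne)
Pirton: 6.9  (via Varne)
Fenn: 8  (via Eskin)
Yarm: 10.9  (via Eskin)
Ravel: 11.3  (via Fenn)
Arlen: 11.5  (via Fenn)
Ulver: 11.6  (via Fenn)
Shortest route: Hale–Varne–Eskin–Fenn–Ulver = 11.6 km.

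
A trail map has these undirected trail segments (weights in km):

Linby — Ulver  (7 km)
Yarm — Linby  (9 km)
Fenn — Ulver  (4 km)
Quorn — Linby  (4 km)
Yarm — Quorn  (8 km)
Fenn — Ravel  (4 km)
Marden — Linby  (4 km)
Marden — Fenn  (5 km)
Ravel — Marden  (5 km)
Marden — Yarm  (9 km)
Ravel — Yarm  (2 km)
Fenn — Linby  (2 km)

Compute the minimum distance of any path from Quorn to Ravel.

Compare a few routes:
Quorn–Linby–Yarm–Ravel: 4+9+2 = 15
Quorn–Linby–Fenn–Marden–Ravel: 4+2+5+5 = 16
Quorn–Linby–Marden–Ravel: 4+4+5 = 13
Quorn–Linby–Fenn–Ravel: 4+2+4 = 10
Cheapest is Quorn–Linby–Fenn–Ravel at 10 km.

10 km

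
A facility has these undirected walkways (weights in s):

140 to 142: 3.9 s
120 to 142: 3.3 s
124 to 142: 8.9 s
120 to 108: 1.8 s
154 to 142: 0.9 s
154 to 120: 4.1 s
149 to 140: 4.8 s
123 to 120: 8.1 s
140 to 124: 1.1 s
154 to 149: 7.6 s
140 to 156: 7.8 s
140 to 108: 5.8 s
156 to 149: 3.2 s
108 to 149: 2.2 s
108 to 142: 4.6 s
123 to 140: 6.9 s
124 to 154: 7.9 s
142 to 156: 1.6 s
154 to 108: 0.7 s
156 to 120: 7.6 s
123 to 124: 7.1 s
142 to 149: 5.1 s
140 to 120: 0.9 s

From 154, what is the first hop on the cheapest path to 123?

Enumerating some paths:
154 → 108 → 120 → 140 → 123: 0.7+1.8+0.9+6.9 = 10.3
154 → 108 → 120 → 140 → 124 → 123: 0.7+1.8+0.9+1.1+7.1 = 11.6
154 → 108 → 120 → 123: 0.7+1.8+8.1 = 10.6
Cheapest is 154 → 108 → 120 → 140 → 123 at 10.3 s.
So from 154 the first move is to 108.

108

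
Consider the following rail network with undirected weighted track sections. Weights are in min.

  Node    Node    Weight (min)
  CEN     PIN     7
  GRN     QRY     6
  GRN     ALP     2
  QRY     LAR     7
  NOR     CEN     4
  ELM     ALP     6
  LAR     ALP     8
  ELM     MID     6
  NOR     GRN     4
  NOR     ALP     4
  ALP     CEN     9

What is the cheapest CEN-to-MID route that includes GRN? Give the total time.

22 min

Best CEN to GRN: CEN–NOR–GRN costing 8
Best GRN to MID: GRN–ALP–ELM–MID costing 14
Total via GRN: 8 + 14 = 22 min.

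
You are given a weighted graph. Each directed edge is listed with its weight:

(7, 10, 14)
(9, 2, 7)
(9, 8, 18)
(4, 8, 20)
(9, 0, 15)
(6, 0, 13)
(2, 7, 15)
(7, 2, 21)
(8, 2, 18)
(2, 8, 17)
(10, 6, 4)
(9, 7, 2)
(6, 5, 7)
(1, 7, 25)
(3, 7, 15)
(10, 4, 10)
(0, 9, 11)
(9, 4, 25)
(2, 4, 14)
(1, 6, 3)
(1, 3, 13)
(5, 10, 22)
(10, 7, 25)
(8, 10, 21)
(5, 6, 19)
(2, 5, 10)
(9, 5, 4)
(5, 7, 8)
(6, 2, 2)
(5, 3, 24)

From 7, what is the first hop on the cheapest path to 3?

Candidate routes:
7 → 10 → 6 → 2 → 5 → 3: 14+4+2+10+24 = 54
7 → 10 → 6 → 5 → 3: 14+4+7+24 = 49
7 → 10 → 6 → 0 → 9 → 5 → 3: 14+4+13+11+4+24 = 70
7 → 2 → 5 → 3: 21+10+24 = 55
Cheapest is 7 → 10 → 6 → 5 → 3 at 49.
So from 7 the first move is to 10.

10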